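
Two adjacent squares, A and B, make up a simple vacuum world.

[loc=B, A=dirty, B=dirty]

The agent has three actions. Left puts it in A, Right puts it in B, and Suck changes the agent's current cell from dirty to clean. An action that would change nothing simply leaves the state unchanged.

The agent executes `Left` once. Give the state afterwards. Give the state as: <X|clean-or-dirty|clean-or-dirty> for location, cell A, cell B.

start: <B|dirty|dirty>
step 1/1 (Left): <A|dirty|dirty>

<A|dirty|dirty>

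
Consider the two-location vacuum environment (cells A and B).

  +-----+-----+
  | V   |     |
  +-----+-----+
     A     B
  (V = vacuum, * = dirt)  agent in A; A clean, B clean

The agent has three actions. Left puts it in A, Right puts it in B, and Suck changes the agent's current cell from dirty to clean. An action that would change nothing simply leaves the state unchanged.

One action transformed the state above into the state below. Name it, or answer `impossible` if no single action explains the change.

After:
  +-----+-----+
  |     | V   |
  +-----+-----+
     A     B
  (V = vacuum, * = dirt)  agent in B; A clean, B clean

Right

try  Left: in A — A clean, B clean
try Right: in B — A clean, B clean  ← match
try  Suck: in A — A clean, B clean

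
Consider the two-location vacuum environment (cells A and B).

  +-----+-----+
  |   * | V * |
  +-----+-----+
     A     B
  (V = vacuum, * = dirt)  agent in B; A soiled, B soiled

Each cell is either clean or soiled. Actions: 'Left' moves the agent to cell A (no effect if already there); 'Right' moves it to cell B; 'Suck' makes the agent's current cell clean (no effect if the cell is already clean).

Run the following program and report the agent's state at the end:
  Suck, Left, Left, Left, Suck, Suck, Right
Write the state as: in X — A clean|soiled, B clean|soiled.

t=1 Suck ⇒ in B — A soiled, B clean
t=2 Left ⇒ in A — A soiled, B clean
t=3 Left ⇒ in A — A soiled, B clean
t=4 Left ⇒ in A — A soiled, B clean
t=5 Suck ⇒ in A — A clean, B clean
t=6 Suck ⇒ in A — A clean, B clean
t=7 Right ⇒ in B — A clean, B clean

in B — A clean, B clean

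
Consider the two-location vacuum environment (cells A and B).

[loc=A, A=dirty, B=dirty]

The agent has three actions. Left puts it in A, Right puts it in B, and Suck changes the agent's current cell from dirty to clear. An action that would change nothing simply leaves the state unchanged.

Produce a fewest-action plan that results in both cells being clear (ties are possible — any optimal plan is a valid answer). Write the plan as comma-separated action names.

Suck, Right, Suck

t=1 Suck ⇒ (A; A:clear, B:dirty)
t=2 Right ⇒ (B; A:clear, B:dirty)
t=3 Suck ⇒ (B; A:clear, B:clear)
min 3: Suck A + move + Suck B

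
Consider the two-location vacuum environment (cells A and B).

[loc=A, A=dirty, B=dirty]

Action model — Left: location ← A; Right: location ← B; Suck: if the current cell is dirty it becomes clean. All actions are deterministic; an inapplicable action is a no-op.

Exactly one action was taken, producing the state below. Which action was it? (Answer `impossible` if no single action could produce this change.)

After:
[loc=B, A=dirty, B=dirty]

try  Left: in A — A dirty, B dirty
try Right: in B — A dirty, B dirty  ← match
try  Suck: in A — A clean, B dirty

Right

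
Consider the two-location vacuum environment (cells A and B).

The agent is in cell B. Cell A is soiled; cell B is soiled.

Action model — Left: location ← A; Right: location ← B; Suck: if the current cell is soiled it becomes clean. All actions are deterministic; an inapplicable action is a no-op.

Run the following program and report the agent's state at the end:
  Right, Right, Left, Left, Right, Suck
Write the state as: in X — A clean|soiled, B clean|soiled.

in B — A soiled, B clean

step 1/6 (Right): in B — A soiled, B soiled
step 2/6 (Right): in B — A soiled, B soiled
step 3/6 (Left): in A — A soiled, B soiled
step 4/6 (Left): in A — A soiled, B soiled
step 5/6 (Right): in B — A soiled, B soiled
step 6/6 (Suck): in B — A soiled, B clean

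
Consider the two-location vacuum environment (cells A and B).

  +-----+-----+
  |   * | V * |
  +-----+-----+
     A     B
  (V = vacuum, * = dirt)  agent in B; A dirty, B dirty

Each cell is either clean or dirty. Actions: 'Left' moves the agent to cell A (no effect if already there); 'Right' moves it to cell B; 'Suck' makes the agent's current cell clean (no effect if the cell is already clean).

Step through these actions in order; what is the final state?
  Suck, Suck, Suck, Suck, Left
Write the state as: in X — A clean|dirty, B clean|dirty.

step 1/5 (Suck): in B — A dirty, B clean
step 2/5 (Suck): in B — A dirty, B clean
step 3/5 (Suck): in B — A dirty, B clean
step 4/5 (Suck): in B — A dirty, B clean
step 5/5 (Left): in A — A dirty, B clean

in A — A dirty, B clean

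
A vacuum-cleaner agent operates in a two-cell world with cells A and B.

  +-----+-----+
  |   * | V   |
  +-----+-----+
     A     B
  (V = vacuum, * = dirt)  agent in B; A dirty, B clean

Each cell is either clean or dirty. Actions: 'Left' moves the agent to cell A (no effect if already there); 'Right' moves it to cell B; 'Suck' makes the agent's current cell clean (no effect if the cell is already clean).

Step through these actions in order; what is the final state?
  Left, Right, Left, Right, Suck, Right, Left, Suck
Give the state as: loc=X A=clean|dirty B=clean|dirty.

1) do Left; now loc=A A=dirty B=clean
2) do Right; now loc=B A=dirty B=clean
3) do Left; now loc=A A=dirty B=clean
4) do Right; now loc=B A=dirty B=clean
5) do Suck; now loc=B A=dirty B=clean
6) do Right; now loc=B A=dirty B=clean
7) do Left; now loc=A A=dirty B=clean
8) do Suck; now loc=A A=clean B=clean

loc=A A=clean B=clean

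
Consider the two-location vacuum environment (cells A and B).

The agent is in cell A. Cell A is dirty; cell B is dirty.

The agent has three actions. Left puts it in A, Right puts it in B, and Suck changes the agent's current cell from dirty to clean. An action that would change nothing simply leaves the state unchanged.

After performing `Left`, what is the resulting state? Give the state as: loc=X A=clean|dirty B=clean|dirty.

loc=A A=dirty B=dirty

start: loc=A A=dirty B=dirty
t=1 Left ⇒ loc=A A=dirty B=dirty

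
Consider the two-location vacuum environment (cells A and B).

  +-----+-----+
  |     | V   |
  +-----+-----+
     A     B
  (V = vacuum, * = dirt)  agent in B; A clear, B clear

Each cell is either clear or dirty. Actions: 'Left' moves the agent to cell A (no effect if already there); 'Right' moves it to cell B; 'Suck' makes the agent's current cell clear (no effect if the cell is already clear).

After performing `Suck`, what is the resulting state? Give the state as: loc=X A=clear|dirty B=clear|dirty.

loc=B A=clear B=clear

start: loc=B A=clear B=clear
Suck (#1): loc=B A=clear B=clear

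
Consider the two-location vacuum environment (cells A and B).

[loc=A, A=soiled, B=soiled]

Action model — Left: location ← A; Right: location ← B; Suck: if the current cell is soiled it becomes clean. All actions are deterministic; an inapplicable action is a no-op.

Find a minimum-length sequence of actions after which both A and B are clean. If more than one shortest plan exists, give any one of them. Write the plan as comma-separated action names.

Suck (#1): in A — A clean, B soiled
Right (#2): in B — A clean, B soiled
Suck (#3): in B — A clean, B clean
min 3: Suck A + move + Suck B

Suck, Right, Suck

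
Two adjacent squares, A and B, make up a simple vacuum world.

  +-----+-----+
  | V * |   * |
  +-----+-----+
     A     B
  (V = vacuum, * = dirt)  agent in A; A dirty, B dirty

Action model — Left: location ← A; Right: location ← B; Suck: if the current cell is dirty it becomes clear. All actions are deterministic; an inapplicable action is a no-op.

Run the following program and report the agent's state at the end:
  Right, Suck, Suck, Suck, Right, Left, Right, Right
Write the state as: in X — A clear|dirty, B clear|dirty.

t=1 Right ⇒ in B — A dirty, B dirty
t=2 Suck ⇒ in B — A dirty, B clear
t=3 Suck ⇒ in B — A dirty, B clear
t=4 Suck ⇒ in B — A dirty, B clear
t=5 Right ⇒ in B — A dirty, B clear
t=6 Left ⇒ in A — A dirty, B clear
t=7 Right ⇒ in B — A dirty, B clear
t=8 Right ⇒ in B — A dirty, B clear

in B — A dirty, B clear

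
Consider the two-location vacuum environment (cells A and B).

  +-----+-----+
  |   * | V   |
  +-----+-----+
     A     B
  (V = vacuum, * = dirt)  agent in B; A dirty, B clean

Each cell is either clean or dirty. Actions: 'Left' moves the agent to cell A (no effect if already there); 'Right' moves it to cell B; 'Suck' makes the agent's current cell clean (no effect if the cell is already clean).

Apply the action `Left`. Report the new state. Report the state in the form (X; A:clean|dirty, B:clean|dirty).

start: (B; A:dirty, B:clean)
t=1 Left ⇒ (A; A:dirty, B:clean)

(A; A:dirty, B:clean)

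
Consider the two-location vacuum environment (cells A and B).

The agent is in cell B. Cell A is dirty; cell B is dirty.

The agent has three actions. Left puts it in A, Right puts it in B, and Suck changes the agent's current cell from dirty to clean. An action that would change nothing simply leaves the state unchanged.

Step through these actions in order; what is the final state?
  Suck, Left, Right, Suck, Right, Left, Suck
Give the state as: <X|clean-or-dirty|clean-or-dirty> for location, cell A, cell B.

<A|clean|clean>

[1] after Suck: <B|dirty|clean>
[2] after Left: <A|dirty|clean>
[3] after Right: <B|dirty|clean>
[4] after Suck: <B|dirty|clean>
[5] after Right: <B|dirty|clean>
[6] after Left: <A|dirty|clean>
[7] after Suck: <A|clean|clean>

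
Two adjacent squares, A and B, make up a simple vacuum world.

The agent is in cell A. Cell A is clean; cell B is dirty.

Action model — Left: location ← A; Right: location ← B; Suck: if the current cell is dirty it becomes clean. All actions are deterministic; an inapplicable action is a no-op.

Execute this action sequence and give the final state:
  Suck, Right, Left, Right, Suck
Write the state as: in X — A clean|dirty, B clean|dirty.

t=1 Suck ⇒ in A — A clean, B dirty
t=2 Right ⇒ in B — A clean, B dirty
t=3 Left ⇒ in A — A clean, B dirty
t=4 Right ⇒ in B — A clean, B dirty
t=5 Suck ⇒ in B — A clean, B clean

in B — A clean, B clean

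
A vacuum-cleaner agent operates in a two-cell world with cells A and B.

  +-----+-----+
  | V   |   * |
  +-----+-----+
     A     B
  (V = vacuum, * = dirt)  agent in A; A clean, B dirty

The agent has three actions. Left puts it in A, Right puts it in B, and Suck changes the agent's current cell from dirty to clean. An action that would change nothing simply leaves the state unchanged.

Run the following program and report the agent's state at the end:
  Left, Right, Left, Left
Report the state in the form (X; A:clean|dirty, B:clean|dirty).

t=1 Left ⇒ (A; A:clean, B:dirty)
t=2 Right ⇒ (B; A:clean, B:dirty)
t=3 Left ⇒ (A; A:clean, B:dirty)
t=4 Left ⇒ (A; A:clean, B:dirty)

(A; A:clean, B:dirty)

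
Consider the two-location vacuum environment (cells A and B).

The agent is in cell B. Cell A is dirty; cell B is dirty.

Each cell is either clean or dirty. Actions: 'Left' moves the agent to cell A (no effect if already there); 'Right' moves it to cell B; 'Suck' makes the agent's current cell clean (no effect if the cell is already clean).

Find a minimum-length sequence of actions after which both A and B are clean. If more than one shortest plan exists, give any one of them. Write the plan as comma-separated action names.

Suck, Left, Suck

1. Suck → <B|dirty|clean>
2. Left → <A|dirty|clean>
3. Suck → <A|clean|clean>
min 3: Suck B + move + Suck A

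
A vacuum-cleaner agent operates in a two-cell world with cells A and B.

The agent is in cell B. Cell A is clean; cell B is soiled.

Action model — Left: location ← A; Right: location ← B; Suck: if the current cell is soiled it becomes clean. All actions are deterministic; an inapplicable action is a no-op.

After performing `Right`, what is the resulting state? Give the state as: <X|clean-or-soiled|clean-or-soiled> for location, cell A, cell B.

start: <B|clean|soiled>
[1] after Right: <B|clean|soiled>

<B|clean|soiled>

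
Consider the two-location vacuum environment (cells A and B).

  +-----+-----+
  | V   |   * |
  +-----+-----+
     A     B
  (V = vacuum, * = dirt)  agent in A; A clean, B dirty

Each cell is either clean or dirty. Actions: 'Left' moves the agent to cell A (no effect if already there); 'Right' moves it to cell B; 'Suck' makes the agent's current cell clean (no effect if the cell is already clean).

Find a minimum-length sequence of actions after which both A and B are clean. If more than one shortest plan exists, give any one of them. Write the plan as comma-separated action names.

Right, Suck

1) do Right; now in B — A clean, B dirty
2) do Suck; now in B — A clean, B clean
min 2: go B then Suck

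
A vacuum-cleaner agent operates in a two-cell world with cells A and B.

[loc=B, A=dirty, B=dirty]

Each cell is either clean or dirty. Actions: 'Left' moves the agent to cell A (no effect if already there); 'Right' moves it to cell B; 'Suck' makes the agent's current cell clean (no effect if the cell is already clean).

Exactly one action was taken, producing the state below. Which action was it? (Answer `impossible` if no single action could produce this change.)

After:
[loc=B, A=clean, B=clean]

impossible

try  Left: in A — A dirty, B dirty
try Right: in B — A dirty, B dirty
try  Suck: in B — A dirty, B clean
no single action produces the after-state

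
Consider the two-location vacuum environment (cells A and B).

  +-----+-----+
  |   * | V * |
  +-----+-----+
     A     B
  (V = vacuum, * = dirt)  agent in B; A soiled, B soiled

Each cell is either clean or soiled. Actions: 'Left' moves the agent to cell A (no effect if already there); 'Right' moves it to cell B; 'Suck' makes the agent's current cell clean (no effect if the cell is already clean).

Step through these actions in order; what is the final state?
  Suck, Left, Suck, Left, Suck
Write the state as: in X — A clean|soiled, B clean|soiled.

in A — A clean, B clean

1. Suck → in B — A soiled, B clean
2. Left → in A — A soiled, B clean
3. Suck → in A — A clean, B clean
4. Left → in A — A clean, B clean
5. Suck → in A — A clean, B clean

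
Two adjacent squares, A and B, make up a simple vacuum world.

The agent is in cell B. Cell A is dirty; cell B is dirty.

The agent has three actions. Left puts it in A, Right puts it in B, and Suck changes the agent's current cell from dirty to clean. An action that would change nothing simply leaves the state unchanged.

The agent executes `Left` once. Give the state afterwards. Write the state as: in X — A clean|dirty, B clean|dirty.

start: in B — A dirty, B dirty
Left (#1): in A — A dirty, B dirty

in A — A dirty, B dirty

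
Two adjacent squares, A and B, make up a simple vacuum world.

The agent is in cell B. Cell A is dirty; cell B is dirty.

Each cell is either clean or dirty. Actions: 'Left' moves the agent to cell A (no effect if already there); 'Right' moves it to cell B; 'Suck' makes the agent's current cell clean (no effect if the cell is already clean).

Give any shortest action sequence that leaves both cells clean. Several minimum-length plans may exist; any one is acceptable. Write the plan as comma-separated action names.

t=1 Suck ⇒ loc=B A=dirty B=clean
t=2 Left ⇒ loc=A A=dirty B=clean
t=3 Suck ⇒ loc=A A=clean B=clean
min 3: Suck B + move + Suck A

Suck, Left, Suck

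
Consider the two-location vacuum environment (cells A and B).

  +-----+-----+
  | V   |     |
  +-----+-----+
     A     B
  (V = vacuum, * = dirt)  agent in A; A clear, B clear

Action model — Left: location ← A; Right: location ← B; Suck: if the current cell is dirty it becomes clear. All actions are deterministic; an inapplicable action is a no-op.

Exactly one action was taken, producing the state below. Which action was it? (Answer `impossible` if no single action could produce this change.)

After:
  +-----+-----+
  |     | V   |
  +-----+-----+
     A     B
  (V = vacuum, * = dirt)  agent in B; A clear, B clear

Right

try  Left: (A; A:clear, B:clear)
try Right: (B; A:clear, B:clear)  ← match
try  Suck: (A; A:clear, B:clear)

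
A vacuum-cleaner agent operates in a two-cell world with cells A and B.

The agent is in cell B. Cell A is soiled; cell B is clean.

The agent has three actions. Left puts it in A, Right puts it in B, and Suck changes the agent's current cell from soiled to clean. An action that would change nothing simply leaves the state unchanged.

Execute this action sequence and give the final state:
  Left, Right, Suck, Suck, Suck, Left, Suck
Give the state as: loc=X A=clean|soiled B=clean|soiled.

loc=A A=clean B=clean

step 1/7 (Left): loc=A A=soiled B=clean
step 2/7 (Right): loc=B A=soiled B=clean
step 3/7 (Suck): loc=B A=soiled B=clean
step 4/7 (Suck): loc=B A=soiled B=clean
step 5/7 (Suck): loc=B A=soiled B=clean
step 6/7 (Left): loc=A A=soiled B=clean
step 7/7 (Suck): loc=A A=clean B=clean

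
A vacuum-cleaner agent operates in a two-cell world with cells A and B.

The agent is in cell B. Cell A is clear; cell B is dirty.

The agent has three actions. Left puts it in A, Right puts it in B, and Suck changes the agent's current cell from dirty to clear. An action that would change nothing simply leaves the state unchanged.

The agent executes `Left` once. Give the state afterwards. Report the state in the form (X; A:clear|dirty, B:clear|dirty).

(A; A:clear, B:dirty)

start: (B; A:clear, B:dirty)
t=1 Left ⇒ (A; A:clear, B:dirty)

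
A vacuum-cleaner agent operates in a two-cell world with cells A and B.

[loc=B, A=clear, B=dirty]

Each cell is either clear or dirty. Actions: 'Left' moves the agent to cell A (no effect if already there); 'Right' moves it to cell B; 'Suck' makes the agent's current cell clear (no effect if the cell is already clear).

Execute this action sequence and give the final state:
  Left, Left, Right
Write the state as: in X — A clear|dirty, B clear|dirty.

in B — A clear, B dirty

t=1 Left ⇒ in A — A clear, B dirty
t=2 Left ⇒ in A — A clear, B dirty
t=3 Right ⇒ in B — A clear, B dirty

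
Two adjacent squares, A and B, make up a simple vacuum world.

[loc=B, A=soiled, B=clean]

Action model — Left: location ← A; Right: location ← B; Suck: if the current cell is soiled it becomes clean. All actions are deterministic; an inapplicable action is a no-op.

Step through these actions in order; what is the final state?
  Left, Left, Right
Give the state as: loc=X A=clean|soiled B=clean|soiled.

t=1 Left ⇒ loc=A A=soiled B=clean
t=2 Left ⇒ loc=A A=soiled B=clean
t=3 Right ⇒ loc=B A=soiled B=clean

loc=B A=soiled B=clean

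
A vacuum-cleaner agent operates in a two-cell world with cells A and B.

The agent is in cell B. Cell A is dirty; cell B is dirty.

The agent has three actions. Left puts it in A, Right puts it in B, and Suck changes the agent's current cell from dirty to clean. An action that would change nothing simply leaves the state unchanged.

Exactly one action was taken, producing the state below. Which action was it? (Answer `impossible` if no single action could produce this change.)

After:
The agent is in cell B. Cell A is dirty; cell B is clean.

try  Left: <A|dirty|dirty>
try Right: <B|dirty|dirty>
try  Suck: <B|dirty|clean>  ← match

Suck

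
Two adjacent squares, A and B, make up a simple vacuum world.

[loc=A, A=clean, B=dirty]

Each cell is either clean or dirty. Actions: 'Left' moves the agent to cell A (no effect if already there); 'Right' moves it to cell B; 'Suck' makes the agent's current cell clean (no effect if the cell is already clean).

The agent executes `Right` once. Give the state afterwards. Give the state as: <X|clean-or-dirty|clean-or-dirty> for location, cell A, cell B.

start: <A|clean|dirty>
t=1 Right ⇒ <B|clean|dirty>

<B|clean|dirty>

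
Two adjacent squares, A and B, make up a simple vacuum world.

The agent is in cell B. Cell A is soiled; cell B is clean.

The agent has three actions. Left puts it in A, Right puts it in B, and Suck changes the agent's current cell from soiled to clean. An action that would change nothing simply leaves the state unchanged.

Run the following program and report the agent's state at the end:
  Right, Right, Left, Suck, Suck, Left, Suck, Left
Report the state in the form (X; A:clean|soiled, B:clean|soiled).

step 1/8 (Right): (B; A:soiled, B:clean)
step 2/8 (Right): (B; A:soiled, B:clean)
step 3/8 (Left): (A; A:soiled, B:clean)
step 4/8 (Suck): (A; A:clean, B:clean)
step 5/8 (Suck): (A; A:clean, B:clean)
step 6/8 (Left): (A; A:clean, B:clean)
step 7/8 (Suck): (A; A:clean, B:clean)
step 8/8 (Left): (A; A:clean, B:clean)

(A; A:clean, B:clean)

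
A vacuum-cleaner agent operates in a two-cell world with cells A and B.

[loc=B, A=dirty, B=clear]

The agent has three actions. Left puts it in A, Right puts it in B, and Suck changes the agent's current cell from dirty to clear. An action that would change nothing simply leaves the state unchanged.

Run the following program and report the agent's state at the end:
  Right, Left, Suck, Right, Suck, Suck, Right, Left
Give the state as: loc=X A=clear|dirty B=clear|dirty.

step 1/8 (Right): loc=B A=dirty B=clear
step 2/8 (Left): loc=A A=dirty B=clear
step 3/8 (Suck): loc=A A=clear B=clear
step 4/8 (Right): loc=B A=clear B=clear
step 5/8 (Suck): loc=B A=clear B=clear
step 6/8 (Suck): loc=B A=clear B=clear
step 7/8 (Right): loc=B A=clear B=clear
step 8/8 (Left): loc=A A=clear B=clear

loc=A A=clear B=clear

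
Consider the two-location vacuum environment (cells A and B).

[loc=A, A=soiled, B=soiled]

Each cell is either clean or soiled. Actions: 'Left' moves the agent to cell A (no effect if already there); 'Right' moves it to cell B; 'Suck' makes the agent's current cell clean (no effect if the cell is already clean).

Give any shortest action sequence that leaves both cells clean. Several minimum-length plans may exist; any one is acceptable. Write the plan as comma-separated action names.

Suck (#1): <A|clean|soiled>
Right (#2): <B|clean|soiled>
Suck (#3): <B|clean|clean>
min 3: Suck A + move + Suck B

Suck, Right, Suck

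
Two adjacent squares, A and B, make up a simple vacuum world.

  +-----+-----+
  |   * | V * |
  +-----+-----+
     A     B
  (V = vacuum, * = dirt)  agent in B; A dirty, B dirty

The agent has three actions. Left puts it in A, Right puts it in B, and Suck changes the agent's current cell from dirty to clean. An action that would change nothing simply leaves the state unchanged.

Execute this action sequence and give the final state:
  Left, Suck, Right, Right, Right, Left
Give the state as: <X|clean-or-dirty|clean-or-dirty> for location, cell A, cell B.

<A|clean|dirty>

step 1/6 (Left): <A|dirty|dirty>
step 2/6 (Suck): <A|clean|dirty>
step 3/6 (Right): <B|clean|dirty>
step 4/6 (Right): <B|clean|dirty>
step 5/6 (Right): <B|clean|dirty>
step 6/6 (Left): <A|clean|dirty>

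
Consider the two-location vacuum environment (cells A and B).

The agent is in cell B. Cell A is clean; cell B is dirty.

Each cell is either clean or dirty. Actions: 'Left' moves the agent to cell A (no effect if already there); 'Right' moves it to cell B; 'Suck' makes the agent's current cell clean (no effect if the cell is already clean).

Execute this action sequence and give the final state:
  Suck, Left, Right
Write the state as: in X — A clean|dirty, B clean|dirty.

in B — A clean, B clean

1. Suck → in B — A clean, B clean
2. Left → in A — A clean, B clean
3. Right → in B — A clean, B clean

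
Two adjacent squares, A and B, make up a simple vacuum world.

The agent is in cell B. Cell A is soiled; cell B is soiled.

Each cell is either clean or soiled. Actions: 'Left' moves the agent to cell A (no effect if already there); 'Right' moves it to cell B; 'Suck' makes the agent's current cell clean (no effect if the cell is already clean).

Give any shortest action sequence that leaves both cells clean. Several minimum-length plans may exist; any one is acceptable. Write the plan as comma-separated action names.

[1] after Suck: in B — A soiled, B clean
[2] after Left: in A — A soiled, B clean
[3] after Suck: in A — A clean, B clean
min 3: Suck B + move + Suck A

Suck, Left, Suck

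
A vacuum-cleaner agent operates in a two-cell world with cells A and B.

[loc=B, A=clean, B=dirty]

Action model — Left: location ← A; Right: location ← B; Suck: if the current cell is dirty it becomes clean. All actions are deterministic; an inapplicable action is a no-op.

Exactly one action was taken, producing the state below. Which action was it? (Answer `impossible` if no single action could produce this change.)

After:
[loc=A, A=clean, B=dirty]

try  Left: loc=A A=clean B=dirty  ← match
try Right: loc=B A=clean B=dirty
try  Suck: loc=B A=clean B=clean

Left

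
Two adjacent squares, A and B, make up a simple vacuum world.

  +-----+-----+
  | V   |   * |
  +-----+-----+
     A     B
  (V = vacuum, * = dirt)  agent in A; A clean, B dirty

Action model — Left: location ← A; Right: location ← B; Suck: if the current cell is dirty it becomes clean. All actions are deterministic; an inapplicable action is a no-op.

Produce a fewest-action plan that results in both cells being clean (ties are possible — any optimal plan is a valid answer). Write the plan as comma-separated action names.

t=1 Right ⇒ loc=B A=clean B=dirty
t=2 Suck ⇒ loc=B A=clean B=clean
min 2: go B then Suck

Right, Suck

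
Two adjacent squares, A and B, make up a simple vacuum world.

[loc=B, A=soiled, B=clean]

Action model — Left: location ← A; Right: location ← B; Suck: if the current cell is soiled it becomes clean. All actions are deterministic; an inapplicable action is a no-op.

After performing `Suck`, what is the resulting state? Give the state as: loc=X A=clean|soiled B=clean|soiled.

loc=B A=soiled B=clean

start: loc=B A=soiled B=clean
step 1/1 (Suck): loc=B A=soiled B=clean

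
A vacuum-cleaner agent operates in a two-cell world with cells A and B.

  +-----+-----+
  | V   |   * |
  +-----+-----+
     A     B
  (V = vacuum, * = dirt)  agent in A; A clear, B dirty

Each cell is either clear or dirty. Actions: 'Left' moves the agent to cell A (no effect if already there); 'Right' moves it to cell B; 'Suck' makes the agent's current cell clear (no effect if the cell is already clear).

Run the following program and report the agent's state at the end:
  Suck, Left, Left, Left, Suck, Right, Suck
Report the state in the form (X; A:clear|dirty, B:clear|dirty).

(B; A:clear, B:clear)

1. Suck → (A; A:clear, B:dirty)
2. Left → (A; A:clear, B:dirty)
3. Left → (A; A:clear, B:dirty)
4. Left → (A; A:clear, B:dirty)
5. Suck → (A; A:clear, B:dirty)
6. Right → (B; A:clear, B:dirty)
7. Suck → (B; A:clear, B:clear)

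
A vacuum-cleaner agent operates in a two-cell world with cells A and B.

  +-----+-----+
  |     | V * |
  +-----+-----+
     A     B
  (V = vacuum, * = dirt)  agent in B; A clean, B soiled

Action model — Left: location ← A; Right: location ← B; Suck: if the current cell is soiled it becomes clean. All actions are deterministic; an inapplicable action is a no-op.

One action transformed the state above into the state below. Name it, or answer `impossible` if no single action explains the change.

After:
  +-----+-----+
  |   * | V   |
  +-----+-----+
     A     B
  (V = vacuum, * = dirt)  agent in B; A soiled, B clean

try  Left: (A; A:clean, B:soiled)
try Right: (B; A:clean, B:soiled)
try  Suck: (B; A:clean, B:clean)
no single action produces the after-state

impossible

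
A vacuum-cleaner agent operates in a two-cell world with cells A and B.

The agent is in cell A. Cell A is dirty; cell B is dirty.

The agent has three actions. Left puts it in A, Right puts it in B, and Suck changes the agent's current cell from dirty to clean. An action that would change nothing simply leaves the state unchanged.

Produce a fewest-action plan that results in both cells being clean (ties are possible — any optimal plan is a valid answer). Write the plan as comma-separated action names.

Suck, Right, Suck

t=1 Suck ⇒ (A; A:clean, B:dirty)
t=2 Right ⇒ (B; A:clean, B:dirty)
t=3 Suck ⇒ (B; A:clean, B:clean)
min 3: Suck A + move + Suck B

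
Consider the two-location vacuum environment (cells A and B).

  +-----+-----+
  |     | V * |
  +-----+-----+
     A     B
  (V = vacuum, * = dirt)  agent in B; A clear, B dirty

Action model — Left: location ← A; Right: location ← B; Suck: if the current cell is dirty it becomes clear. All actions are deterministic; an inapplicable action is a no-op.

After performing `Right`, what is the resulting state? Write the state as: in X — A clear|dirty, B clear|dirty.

start: in B — A clear, B dirty
1) do Right; now in B — A clear, B dirty

in B — A clear, B dirty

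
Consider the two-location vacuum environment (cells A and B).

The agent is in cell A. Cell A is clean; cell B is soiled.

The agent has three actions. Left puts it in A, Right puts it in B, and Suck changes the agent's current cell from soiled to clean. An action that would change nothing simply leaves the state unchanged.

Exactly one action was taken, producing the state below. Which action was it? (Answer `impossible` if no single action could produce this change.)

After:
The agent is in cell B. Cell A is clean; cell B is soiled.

try  Left: <A|clean|soiled>
try Right: <B|clean|soiled>  ← match
try  Suck: <A|clean|soiled>

Right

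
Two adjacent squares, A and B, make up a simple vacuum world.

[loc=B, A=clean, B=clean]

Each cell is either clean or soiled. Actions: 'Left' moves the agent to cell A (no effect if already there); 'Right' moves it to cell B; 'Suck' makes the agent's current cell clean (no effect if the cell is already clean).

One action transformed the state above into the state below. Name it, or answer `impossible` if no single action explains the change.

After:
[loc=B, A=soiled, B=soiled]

impossible

try  Left: <A|clean|clean>
try Right: <B|clean|clean>
try  Suck: <B|clean|clean>
no single action produces the after-state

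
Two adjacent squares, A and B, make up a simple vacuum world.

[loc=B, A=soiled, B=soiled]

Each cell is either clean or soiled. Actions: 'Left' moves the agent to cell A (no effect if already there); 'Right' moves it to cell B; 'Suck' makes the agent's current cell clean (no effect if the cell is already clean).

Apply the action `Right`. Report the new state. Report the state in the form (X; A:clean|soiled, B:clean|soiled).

start: (B; A:soiled, B:soiled)
[1] after Right: (B; A:soiled, B:soiled)

(B; A:soiled, B:soiled)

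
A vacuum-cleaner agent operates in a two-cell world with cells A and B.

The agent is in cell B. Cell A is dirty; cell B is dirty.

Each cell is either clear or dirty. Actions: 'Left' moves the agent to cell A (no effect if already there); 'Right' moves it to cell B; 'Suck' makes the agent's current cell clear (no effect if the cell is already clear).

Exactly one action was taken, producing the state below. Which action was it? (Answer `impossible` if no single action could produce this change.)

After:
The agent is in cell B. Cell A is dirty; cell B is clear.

try  Left: loc=A A=dirty B=dirty
try Right: loc=B A=dirty B=dirty
try  Suck: loc=B A=dirty B=clear  ← match

Suck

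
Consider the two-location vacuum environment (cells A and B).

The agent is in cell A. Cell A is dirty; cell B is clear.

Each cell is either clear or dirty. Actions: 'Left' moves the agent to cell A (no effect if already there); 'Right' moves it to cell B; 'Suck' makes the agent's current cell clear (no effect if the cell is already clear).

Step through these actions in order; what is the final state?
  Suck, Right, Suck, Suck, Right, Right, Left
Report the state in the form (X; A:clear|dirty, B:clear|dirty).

(A; A:clear, B:clear)

1. Suck → (A; A:clear, B:clear)
2. Right → (B; A:clear, B:clear)
3. Suck → (B; A:clear, B:clear)
4. Suck → (B; A:clear, B:clear)
5. Right → (B; A:clear, B:clear)
6. Right → (B; A:clear, B:clear)
7. Left → (A; A:clear, B:clear)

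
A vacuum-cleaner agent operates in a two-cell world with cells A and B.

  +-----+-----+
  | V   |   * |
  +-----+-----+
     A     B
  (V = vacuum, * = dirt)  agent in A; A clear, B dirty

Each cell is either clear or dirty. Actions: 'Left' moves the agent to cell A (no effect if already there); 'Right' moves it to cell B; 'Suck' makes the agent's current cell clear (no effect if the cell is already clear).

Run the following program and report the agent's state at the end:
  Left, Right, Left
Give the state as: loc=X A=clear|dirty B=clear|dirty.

loc=A A=clear B=dirty

step 1/3 (Left): loc=A A=clear B=dirty
step 2/3 (Right): loc=B A=clear B=dirty
step 3/3 (Left): loc=A A=clear B=dirty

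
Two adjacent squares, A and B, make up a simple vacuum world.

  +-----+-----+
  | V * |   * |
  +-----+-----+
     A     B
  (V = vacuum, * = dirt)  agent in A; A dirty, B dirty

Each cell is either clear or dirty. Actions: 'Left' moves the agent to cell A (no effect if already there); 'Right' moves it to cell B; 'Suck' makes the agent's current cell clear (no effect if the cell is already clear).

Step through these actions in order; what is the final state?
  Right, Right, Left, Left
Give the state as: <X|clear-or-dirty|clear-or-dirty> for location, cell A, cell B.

<A|dirty|dirty>

step 1/4 (Right): <B|dirty|dirty>
step 2/4 (Right): <B|dirty|dirty>
step 3/4 (Left): <A|dirty|dirty>
step 4/4 (Left): <A|dirty|dirty>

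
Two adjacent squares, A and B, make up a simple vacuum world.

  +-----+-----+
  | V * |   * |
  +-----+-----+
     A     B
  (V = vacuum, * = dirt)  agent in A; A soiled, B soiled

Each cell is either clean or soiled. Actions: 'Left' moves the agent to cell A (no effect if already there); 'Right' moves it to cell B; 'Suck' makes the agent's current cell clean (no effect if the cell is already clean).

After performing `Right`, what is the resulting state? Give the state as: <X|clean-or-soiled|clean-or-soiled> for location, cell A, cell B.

start: <A|soiled|soiled>
1. Right → <B|soiled|soiled>

<B|soiled|soiled>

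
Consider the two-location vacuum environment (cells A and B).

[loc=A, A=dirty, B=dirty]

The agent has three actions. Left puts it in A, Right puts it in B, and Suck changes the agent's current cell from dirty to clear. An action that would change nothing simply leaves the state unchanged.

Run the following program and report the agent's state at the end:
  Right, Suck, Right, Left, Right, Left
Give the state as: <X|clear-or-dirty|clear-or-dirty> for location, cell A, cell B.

<A|dirty|clear>

1. Right → <B|dirty|dirty>
2. Suck → <B|dirty|clear>
3. Right → <B|dirty|clear>
4. Left → <A|dirty|clear>
5. Right → <B|dirty|clear>
6. Left → <A|dirty|clear>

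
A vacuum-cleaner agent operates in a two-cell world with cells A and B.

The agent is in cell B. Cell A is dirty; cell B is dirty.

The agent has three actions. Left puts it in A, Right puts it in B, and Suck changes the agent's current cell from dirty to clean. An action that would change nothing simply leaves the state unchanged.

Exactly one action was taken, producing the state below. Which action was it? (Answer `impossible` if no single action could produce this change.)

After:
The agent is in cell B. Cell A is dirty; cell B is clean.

Suck

try  Left: loc=A A=dirty B=dirty
try Right: loc=B A=dirty B=dirty
try  Suck: loc=B A=dirty B=clean  ← match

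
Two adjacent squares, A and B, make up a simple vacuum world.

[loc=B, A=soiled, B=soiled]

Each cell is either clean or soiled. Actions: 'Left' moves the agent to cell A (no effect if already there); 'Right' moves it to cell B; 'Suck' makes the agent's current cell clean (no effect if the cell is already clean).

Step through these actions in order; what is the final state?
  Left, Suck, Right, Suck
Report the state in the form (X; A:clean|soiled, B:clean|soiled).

Left (#1): (A; A:soiled, B:soiled)
Suck (#2): (A; A:clean, B:soiled)
Right (#3): (B; A:clean, B:soiled)
Suck (#4): (B; A:clean, B:clean)

(B; A:clean, B:clean)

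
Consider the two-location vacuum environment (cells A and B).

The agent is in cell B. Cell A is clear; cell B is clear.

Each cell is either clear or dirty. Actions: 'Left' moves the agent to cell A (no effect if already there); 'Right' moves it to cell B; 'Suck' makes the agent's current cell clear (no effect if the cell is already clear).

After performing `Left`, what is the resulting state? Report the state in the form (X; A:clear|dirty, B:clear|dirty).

start: (B; A:clear, B:clear)
[1] after Left: (A; A:clear, B:clear)

(A; A:clear, B:clear)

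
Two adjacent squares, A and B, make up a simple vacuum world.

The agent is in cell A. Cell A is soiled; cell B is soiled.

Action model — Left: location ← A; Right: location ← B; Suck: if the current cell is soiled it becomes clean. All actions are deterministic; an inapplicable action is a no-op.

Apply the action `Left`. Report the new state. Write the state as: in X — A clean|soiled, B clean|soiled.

in A — A soiled, B soiled

start: in A — A soiled, B soiled
1) do Left; now in A — A soiled, B soiled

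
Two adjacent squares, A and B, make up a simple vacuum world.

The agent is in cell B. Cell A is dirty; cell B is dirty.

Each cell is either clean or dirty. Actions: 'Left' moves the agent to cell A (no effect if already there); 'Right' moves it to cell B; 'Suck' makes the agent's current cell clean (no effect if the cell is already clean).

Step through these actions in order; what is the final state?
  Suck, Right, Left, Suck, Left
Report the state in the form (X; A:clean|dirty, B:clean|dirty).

1. Suck → (B; A:dirty, B:clean)
2. Right → (B; A:dirty, B:clean)
3. Left → (A; A:dirty, B:clean)
4. Suck → (A; A:clean, B:clean)
5. Left → (A; A:clean, B:clean)

(A; A:clean, B:clean)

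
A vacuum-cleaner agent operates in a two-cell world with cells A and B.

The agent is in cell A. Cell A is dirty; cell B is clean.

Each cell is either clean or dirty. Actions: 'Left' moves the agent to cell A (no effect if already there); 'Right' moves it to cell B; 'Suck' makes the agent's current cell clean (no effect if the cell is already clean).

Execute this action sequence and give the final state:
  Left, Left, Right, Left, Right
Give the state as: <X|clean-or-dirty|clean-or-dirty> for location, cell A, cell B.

<B|dirty|clean>

step 1/5 (Left): <A|dirty|clean>
step 2/5 (Left): <A|dirty|clean>
step 3/5 (Right): <B|dirty|clean>
step 4/5 (Left): <A|dirty|clean>
step 5/5 (Right): <B|dirty|clean>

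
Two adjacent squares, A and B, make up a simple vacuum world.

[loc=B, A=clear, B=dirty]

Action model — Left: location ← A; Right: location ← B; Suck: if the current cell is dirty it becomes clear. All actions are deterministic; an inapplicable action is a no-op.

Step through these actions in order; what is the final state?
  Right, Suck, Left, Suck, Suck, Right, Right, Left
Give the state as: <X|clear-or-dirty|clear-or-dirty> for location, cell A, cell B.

<A|clear|clear>

t=1 Right ⇒ <B|clear|dirty>
t=2 Suck ⇒ <B|clear|clear>
t=3 Left ⇒ <A|clear|clear>
t=4 Suck ⇒ <A|clear|clear>
t=5 Suck ⇒ <A|clear|clear>
t=6 Right ⇒ <B|clear|clear>
t=7 Right ⇒ <B|clear|clear>
t=8 Left ⇒ <A|clear|clear>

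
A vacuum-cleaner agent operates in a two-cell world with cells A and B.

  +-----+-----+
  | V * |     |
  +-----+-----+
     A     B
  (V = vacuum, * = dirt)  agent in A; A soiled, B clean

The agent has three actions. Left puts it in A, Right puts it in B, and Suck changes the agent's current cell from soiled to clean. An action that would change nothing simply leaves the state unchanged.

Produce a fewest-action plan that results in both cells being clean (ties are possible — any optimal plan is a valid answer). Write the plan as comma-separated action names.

Suck (#1): in A — A clean, B clean
min 1: A is soiled, one Suck

Suck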